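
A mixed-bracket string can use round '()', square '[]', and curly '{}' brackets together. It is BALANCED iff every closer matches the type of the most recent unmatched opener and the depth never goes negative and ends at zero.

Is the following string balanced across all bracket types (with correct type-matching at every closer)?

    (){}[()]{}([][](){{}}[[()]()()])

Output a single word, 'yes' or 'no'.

pos 0: push '('; stack = (
pos 1: ')' matches '('; pop; stack = (empty)
pos 2: push '{'; stack = {
pos 3: '}' matches '{'; pop; stack = (empty)
pos 4: push '['; stack = [
pos 5: push '('; stack = [(
pos 6: ')' matches '('; pop; stack = [
pos 7: ']' matches '['; pop; stack = (empty)
pos 8: push '{'; stack = {
pos 9: '}' matches '{'; pop; stack = (empty)
pos 10: push '('; stack = (
pos 11: push '['; stack = ([
pos 12: ']' matches '['; pop; stack = (
pos 13: push '['; stack = ([
pos 14: ']' matches '['; pop; stack = (
pos 15: push '('; stack = ((
pos 16: ')' matches '('; pop; stack = (
pos 17: push '{'; stack = ({
pos 18: push '{'; stack = ({{
pos 19: '}' matches '{'; pop; stack = ({
pos 20: '}' matches '{'; pop; stack = (
pos 21: push '['; stack = ([
pos 22: push '['; stack = ([[
pos 23: push '('; stack = ([[(
pos 24: ')' matches '('; pop; stack = ([[
pos 25: ']' matches '['; pop; stack = ([
pos 26: push '('; stack = ([(
pos 27: ')' matches '('; pop; stack = ([
pos 28: push '('; stack = ([(
pos 29: ')' matches '('; pop; stack = ([
pos 30: ']' matches '['; pop; stack = (
pos 31: ')' matches '('; pop; stack = (empty)
end: stack empty → VALID
Verdict: properly nested → yes

Answer: yes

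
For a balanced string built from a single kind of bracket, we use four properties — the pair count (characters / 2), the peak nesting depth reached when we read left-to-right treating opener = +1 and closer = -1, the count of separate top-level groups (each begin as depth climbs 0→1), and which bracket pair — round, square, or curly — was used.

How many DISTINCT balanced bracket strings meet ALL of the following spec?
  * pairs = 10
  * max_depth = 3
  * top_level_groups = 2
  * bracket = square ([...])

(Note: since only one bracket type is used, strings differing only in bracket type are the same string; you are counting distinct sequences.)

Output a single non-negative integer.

Spec: pairs=10 depth=3 groups=2
Count(depth <= 3) = 704
Count(depth <= 2) = 9
Count(depth == 3) = 704 - 9 = 695

Answer: 695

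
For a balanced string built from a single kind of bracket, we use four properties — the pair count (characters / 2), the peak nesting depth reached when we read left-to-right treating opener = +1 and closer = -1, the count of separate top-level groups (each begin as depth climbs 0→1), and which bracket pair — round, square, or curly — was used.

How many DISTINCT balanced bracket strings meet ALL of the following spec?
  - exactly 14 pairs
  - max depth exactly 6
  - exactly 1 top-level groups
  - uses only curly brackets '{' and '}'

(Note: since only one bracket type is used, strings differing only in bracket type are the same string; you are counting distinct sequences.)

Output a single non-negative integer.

Answer: 214058

Derivation:
Spec: pairs=14 depth=6 groups=1
Count(depth <= 6) = 479779
Count(depth <= 5) = 265721
Count(depth == 6) = 479779 - 265721 = 214058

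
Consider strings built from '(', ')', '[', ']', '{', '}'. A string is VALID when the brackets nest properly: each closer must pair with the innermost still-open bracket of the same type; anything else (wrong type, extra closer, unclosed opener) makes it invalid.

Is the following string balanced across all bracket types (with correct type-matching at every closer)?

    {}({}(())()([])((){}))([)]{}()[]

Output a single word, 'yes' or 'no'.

pos 0: push '{'; stack = {
pos 1: '}' matches '{'; pop; stack = (empty)
pos 2: push '('; stack = (
pos 3: push '{'; stack = ({
pos 4: '}' matches '{'; pop; stack = (
pos 5: push '('; stack = ((
pos 6: push '('; stack = (((
pos 7: ')' matches '('; pop; stack = ((
pos 8: ')' matches '('; pop; stack = (
pos 9: push '('; stack = ((
pos 10: ')' matches '('; pop; stack = (
pos 11: push '('; stack = ((
pos 12: push '['; stack = (([
pos 13: ']' matches '['; pop; stack = ((
pos 14: ')' matches '('; pop; stack = (
pos 15: push '('; stack = ((
pos 16: push '('; stack = (((
pos 17: ')' matches '('; pop; stack = ((
pos 18: push '{'; stack = (({
pos 19: '}' matches '{'; pop; stack = ((
pos 20: ')' matches '('; pop; stack = (
pos 21: ')' matches '('; pop; stack = (empty)
pos 22: push '('; stack = (
pos 23: push '['; stack = ([
pos 24: saw closer ')' but top of stack is '[' (expected ']') → INVALID
Verdict: type mismatch at position 24: ')' closes '[' → no

Answer: no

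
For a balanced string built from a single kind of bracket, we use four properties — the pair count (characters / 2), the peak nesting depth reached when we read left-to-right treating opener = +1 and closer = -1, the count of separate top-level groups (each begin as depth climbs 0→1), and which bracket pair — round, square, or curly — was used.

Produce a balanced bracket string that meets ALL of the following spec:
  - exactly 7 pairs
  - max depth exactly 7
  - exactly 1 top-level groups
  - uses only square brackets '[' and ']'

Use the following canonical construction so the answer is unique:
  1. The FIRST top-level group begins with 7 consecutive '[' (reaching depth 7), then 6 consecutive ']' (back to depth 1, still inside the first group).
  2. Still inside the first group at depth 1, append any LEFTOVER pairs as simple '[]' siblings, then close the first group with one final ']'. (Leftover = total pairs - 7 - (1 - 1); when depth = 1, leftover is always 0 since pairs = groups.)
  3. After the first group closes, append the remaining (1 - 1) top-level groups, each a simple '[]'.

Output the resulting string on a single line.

Answer: [[[[[[[]]]]]]]

Derivation:
Spec: pairs=7 depth=7 groups=1
Leftover pairs = 7 - 7 - (1-1) = 0
First group: deep chain of depth 7 + 0 sibling pairs
Remaining 0 groups: simple '[]' each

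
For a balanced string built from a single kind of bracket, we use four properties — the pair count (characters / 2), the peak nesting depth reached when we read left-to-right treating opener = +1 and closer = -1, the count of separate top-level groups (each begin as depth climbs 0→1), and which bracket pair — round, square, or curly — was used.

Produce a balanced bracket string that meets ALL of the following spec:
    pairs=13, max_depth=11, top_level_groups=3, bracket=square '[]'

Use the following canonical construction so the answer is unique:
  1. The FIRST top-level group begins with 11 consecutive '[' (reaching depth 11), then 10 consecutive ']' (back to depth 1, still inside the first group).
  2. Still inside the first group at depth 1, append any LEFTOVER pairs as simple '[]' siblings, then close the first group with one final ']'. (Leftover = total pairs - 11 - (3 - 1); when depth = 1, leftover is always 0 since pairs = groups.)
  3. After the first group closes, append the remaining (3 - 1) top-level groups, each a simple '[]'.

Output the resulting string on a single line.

Answer: [[[[[[[[[[[]]]]]]]]]]][][]

Derivation:
Spec: pairs=13 depth=11 groups=3
Leftover pairs = 13 - 11 - (3-1) = 0
First group: deep chain of depth 11 + 0 sibling pairs
Remaining 2 groups: simple '[]' each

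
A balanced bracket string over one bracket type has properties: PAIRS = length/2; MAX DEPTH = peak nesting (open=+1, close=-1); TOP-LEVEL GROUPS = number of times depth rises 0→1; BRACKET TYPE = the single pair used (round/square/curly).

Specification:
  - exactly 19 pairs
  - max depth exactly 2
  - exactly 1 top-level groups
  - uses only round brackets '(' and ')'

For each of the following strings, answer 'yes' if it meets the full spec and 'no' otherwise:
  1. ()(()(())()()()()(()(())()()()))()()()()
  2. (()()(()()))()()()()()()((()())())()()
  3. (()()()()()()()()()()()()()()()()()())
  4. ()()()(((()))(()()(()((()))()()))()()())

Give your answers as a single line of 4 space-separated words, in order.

Answer: no no yes no

Derivation:
String 1 '()(()(())()()()()(()(())()()()))()()()()': depth seq [1 0 1 2 1 2 3 2 1 2 1 2 1 2 1 2 1 2 3 2 3 4 3 2 3 2 3 2 3 2 1 0 1 0 1 0 1 0 1 0]
  -> pairs=20 depth=4 groups=6 -> no
String 2 '(()()(()()))()()()()()()((()())())()()': depth seq [1 2 1 2 1 2 3 2 3 2 1 0 1 0 1 0 1 0 1 0 1 0 1 0 1 2 3 2 3 2 1 2 1 0 1 0 1 0]
  -> pairs=19 depth=3 groups=10 -> no
String 3 '(()()()()()()()()()()()()()()()()()())': depth seq [1 2 1 2 1 2 1 2 1 2 1 2 1 2 1 2 1 2 1 2 1 2 1 2 1 2 1 2 1 2 1 2 1 2 1 2 1 0]
  -> pairs=19 depth=2 groups=1 -> yes
String 4 '()()()(((()))(()()(()((()))()()))()()())': depth seq [1 0 1 0 1 0 1 2 3 4 3 2 1 2 3 2 3 2 3 4 3 4 5 6 5 4 3 4 3 4 3 2 1 2 1 2 1 2 1 0]
  -> pairs=20 depth=6 groups=4 -> no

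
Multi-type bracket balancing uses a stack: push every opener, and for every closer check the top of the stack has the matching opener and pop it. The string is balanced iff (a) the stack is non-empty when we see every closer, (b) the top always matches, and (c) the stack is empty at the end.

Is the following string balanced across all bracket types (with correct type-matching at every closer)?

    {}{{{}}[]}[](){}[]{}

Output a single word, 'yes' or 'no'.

Answer: yes

Derivation:
pos 0: push '{'; stack = {
pos 1: '}' matches '{'; pop; stack = (empty)
pos 2: push '{'; stack = {
pos 3: push '{'; stack = {{
pos 4: push '{'; stack = {{{
pos 5: '}' matches '{'; pop; stack = {{
pos 6: '}' matches '{'; pop; stack = {
pos 7: push '['; stack = {[
pos 8: ']' matches '['; pop; stack = {
pos 9: '}' matches '{'; pop; stack = (empty)
pos 10: push '['; stack = [
pos 11: ']' matches '['; pop; stack = (empty)
pos 12: push '('; stack = (
pos 13: ')' matches '('; pop; stack = (empty)
pos 14: push '{'; stack = {
pos 15: '}' matches '{'; pop; stack = (empty)
pos 16: push '['; stack = [
pos 17: ']' matches '['; pop; stack = (empty)
pos 18: push '{'; stack = {
pos 19: '}' matches '{'; pop; stack = (empty)
end: stack empty → VALID
Verdict: properly nested → yes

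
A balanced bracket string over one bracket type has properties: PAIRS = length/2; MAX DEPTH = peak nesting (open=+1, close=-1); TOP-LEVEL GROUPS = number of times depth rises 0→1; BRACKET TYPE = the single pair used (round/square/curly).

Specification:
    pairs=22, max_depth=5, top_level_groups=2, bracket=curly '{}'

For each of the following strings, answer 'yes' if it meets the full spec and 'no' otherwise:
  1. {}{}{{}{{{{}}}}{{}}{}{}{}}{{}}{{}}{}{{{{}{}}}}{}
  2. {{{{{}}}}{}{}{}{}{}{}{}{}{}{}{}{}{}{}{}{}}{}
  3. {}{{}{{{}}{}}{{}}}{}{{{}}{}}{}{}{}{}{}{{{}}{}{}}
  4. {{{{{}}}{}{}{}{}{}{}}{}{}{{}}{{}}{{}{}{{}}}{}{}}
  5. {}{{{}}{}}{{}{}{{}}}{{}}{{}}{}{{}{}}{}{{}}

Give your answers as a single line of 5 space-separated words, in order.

Answer: no yes no no no

Derivation:
String 1 '{}{}{{}{{{{}}}}{{}}{}{}{}}{{}}{{}}{}{{{{}{}}}}{}': depth seq [1 0 1 0 1 2 1 2 3 4 5 4 3 2 1 2 3 2 1 2 1 2 1 2 1 0 1 2 1 0 1 2 1 0 1 0 1 2 3 4 3 4 3 2 1 0 1 0]
  -> pairs=24 depth=5 groups=8 -> no
String 2 '{{{{{}}}}{}{}{}{}{}{}{}{}{}{}{}{}{}{}{}{}}{}': depth seq [1 2 3 4 5 4 3 2 1 2 1 2 1 2 1 2 1 2 1 2 1 2 1 2 1 2 1 2 1 2 1 2 1 2 1 2 1 2 1 2 1 0 1 0]
  -> pairs=22 depth=5 groups=2 -> yes
String 3 '{}{{}{{{}}{}}{{}}}{}{{{}}{}}{}{}{}{}{}{{{}}{}{}}': depth seq [1 0 1 2 1 2 3 4 3 2 3 2 1 2 3 2 1 0 1 0 1 2 3 2 1 2 1 0 1 0 1 0 1 0 1 0 1 0 1 2 3 2 1 2 1 2 1 0]
  -> pairs=24 depth=4 groups=10 -> no
String 4 '{{{{{}}}{}{}{}{}{}{}}{}{}{{}}{{}}{{}{}{{}}}{}{}}': depth seq [1 2 3 4 5 4 3 2 3 2 3 2 3 2 3 2 3 2 3 2 1 2 1 2 1 2 3 2 1 2 3 2 1 2 3 2 3 2 3 4 3 2 1 2 1 2 1 0]
  -> pairs=24 depth=5 groups=1 -> no
String 5 '{}{{{}}{}}{{}{}{{}}}{{}}{{}}{}{{}{}}{}{{}}': depth seq [1 0 1 2 3 2 1 2 1 0 1 2 1 2 1 2 3 2 1 0 1 2 1 0 1 2 1 0 1 0 1 2 1 2 1 0 1 0 1 2 1 0]
  -> pairs=21 depth=3 groups=9 -> no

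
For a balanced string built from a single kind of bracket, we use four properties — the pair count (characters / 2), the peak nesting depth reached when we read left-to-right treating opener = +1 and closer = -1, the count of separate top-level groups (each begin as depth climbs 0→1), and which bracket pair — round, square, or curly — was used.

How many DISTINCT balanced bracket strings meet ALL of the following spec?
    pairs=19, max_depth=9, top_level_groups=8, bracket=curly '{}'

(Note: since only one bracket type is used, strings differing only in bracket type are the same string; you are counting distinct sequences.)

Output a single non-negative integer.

Spec: pairs=19 depth=9 groups=8
Count(depth <= 9) = 14564488
Count(depth <= 8) = 14544312
Count(depth == 9) = 14564488 - 14544312 = 20176

Answer: 20176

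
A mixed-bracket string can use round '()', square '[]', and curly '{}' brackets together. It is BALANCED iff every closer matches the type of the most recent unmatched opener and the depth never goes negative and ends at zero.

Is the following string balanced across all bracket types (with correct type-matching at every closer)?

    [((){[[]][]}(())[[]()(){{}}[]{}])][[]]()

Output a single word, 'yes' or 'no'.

pos 0: push '['; stack = [
pos 1: push '('; stack = [(
pos 2: push '('; stack = [((
pos 3: ')' matches '('; pop; stack = [(
pos 4: push '{'; stack = [({
pos 5: push '['; stack = [({[
pos 6: push '['; stack = [({[[
pos 7: ']' matches '['; pop; stack = [({[
pos 8: ']' matches '['; pop; stack = [({
pos 9: push '['; stack = [({[
pos 10: ']' matches '['; pop; stack = [({
pos 11: '}' matches '{'; pop; stack = [(
pos 12: push '('; stack = [((
pos 13: push '('; stack = [(((
pos 14: ')' matches '('; pop; stack = [((
pos 15: ')' matches '('; pop; stack = [(
pos 16: push '['; stack = [([
pos 17: push '['; stack = [([[
pos 18: ']' matches '['; pop; stack = [([
pos 19: push '('; stack = [([(
pos 20: ')' matches '('; pop; stack = [([
pos 21: push '('; stack = [([(
pos 22: ')' matches '('; pop; stack = [([
pos 23: push '{'; stack = [([{
pos 24: push '{'; stack = [([{{
pos 25: '}' matches '{'; pop; stack = [([{
pos 26: '}' matches '{'; pop; stack = [([
pos 27: push '['; stack = [([[
pos 28: ']' matches '['; pop; stack = [([
pos 29: push '{'; stack = [([{
pos 30: '}' matches '{'; pop; stack = [([
pos 31: ']' matches '['; pop; stack = [(
pos 32: ')' matches '('; pop; stack = [
pos 33: ']' matches '['; pop; stack = (empty)
pos 34: push '['; stack = [
pos 35: push '['; stack = [[
pos 36: ']' matches '['; pop; stack = [
pos 37: ']' matches '['; pop; stack = (empty)
pos 38: push '('; stack = (
pos 39: ')' matches '('; pop; stack = (empty)
end: stack empty → VALID
Verdict: properly nested → yes

Answer: yes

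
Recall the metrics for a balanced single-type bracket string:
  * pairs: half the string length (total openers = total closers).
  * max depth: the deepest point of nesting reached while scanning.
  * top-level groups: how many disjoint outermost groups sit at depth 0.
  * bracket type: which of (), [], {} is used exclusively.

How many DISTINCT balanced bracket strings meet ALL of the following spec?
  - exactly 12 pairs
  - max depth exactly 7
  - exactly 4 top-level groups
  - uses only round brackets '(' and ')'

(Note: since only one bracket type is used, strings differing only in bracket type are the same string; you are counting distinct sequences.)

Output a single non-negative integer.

Answer: 468

Derivation:
Spec: pairs=12 depth=7 groups=4
Count(depth <= 7) = 25126
Count(depth <= 6) = 24658
Count(depth == 7) = 25126 - 24658 = 468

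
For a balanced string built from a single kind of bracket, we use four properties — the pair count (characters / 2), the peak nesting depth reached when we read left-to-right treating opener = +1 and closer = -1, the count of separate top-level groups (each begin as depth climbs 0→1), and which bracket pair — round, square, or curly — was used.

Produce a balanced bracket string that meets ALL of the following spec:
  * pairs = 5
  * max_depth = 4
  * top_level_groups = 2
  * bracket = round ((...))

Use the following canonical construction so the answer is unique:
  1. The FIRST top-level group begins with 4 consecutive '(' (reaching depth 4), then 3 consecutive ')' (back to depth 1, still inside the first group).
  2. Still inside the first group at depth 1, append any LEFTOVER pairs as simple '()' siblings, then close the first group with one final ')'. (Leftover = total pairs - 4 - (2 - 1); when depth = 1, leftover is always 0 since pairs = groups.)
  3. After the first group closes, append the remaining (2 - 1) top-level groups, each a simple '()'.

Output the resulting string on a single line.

Answer: (((())))()

Derivation:
Spec: pairs=5 depth=4 groups=2
Leftover pairs = 5 - 4 - (2-1) = 0
First group: deep chain of depth 4 + 0 sibling pairs
Remaining 1 groups: simple '()' each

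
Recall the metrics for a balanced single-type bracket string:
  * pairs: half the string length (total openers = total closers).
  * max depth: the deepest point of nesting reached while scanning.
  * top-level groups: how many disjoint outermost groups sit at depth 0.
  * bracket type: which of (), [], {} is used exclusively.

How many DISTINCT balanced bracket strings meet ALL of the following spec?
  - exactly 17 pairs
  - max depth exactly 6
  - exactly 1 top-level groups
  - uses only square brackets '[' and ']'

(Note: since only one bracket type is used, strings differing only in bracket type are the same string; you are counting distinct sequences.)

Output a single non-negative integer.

Answer: 9246276

Derivation:
Spec: pairs=17 depth=6 groups=1
Count(depth <= 6) = 16420730
Count(depth <= 5) = 7174454
Count(depth == 6) = 16420730 - 7174454 = 9246276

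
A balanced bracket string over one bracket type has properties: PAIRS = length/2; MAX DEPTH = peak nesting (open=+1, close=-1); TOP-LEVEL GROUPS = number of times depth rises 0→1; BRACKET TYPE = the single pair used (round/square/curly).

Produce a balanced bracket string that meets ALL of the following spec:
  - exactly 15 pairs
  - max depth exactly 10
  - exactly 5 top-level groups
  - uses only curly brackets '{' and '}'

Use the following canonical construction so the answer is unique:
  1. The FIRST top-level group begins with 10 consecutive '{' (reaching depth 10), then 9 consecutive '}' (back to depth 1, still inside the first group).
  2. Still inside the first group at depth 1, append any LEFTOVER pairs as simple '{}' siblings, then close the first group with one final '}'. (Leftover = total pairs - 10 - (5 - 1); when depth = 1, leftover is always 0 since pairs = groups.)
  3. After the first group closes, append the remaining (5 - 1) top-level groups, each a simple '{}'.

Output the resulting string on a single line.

Spec: pairs=15 depth=10 groups=5
Leftover pairs = 15 - 10 - (5-1) = 1
First group: deep chain of depth 10 + 1 sibling pairs
Remaining 4 groups: simple '{}' each

Answer: {{{{{{{{{{}}}}}}}}}{}}{}{}{}{}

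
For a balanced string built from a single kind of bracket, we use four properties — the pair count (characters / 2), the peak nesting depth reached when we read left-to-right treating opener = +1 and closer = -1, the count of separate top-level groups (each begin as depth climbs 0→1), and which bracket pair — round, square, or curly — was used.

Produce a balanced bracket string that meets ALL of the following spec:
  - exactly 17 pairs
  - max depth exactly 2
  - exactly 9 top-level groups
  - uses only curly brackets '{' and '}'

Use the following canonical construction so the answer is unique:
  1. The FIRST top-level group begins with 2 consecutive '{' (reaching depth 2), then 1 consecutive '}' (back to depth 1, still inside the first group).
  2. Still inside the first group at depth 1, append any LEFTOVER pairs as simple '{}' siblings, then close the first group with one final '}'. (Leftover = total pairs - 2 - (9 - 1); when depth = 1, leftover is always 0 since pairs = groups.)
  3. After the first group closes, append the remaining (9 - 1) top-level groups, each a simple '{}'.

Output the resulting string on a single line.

Answer: {{}{}{}{}{}{}{}{}}{}{}{}{}{}{}{}{}

Derivation:
Spec: pairs=17 depth=2 groups=9
Leftover pairs = 17 - 2 - (9-1) = 7
First group: deep chain of depth 2 + 7 sibling pairs
Remaining 8 groups: simple '{}' each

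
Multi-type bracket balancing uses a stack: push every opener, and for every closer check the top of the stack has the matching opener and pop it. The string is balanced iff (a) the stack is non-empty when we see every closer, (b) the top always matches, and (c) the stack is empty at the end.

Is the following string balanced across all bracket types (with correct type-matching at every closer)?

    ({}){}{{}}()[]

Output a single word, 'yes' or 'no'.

Answer: yes

Derivation:
pos 0: push '('; stack = (
pos 1: push '{'; stack = ({
pos 2: '}' matches '{'; pop; stack = (
pos 3: ')' matches '('; pop; stack = (empty)
pos 4: push '{'; stack = {
pos 5: '}' matches '{'; pop; stack = (empty)
pos 6: push '{'; stack = {
pos 7: push '{'; stack = {{
pos 8: '}' matches '{'; pop; stack = {
pos 9: '}' matches '{'; pop; stack = (empty)
pos 10: push '('; stack = (
pos 11: ')' matches '('; pop; stack = (empty)
pos 12: push '['; stack = [
pos 13: ']' matches '['; pop; stack = (empty)
end: stack empty → VALID
Verdict: properly nested → yes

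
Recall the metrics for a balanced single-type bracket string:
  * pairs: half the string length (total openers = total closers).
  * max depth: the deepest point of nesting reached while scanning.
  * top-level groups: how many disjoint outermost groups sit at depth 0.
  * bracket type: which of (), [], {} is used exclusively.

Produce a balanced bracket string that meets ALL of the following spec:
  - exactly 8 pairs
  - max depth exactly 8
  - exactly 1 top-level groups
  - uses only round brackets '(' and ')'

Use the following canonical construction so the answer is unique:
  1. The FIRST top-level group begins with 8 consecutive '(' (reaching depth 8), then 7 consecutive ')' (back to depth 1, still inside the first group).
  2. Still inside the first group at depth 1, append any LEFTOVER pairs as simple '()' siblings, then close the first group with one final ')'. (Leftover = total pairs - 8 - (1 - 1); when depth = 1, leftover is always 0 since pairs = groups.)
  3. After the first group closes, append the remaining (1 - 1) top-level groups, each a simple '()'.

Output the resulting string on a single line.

Spec: pairs=8 depth=8 groups=1
Leftover pairs = 8 - 8 - (1-1) = 0
First group: deep chain of depth 8 + 0 sibling pairs
Remaining 0 groups: simple '()' each

Answer: (((((((())))))))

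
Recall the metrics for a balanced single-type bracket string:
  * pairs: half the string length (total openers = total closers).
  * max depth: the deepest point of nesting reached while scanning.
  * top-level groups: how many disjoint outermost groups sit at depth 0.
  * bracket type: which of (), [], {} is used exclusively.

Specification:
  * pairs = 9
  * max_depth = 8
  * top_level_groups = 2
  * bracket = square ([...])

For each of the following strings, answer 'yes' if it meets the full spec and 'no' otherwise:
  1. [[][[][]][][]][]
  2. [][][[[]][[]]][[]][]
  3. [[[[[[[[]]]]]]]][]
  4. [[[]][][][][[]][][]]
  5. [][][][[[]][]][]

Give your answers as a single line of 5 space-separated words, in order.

String 1 '[[][[][]][][]][]': depth seq [1 2 1 2 3 2 3 2 1 2 1 2 1 0 1 0]
  -> pairs=8 depth=3 groups=2 -> no
String 2 '[][][[[]][[]]][[]][]': depth seq [1 0 1 0 1 2 3 2 1 2 3 2 1 0 1 2 1 0 1 0]
  -> pairs=10 depth=3 groups=5 -> no
String 3 '[[[[[[[[]]]]]]]][]': depth seq [1 2 3 4 5 6 7 8 7 6 5 4 3 2 1 0 1 0]
  -> pairs=9 depth=8 groups=2 -> yes
String 4 '[[[]][][][][[]][][]]': depth seq [1 2 3 2 1 2 1 2 1 2 1 2 3 2 1 2 1 2 1 0]
  -> pairs=10 depth=3 groups=1 -> no
String 5 '[][][][[[]][]][]': depth seq [1 0 1 0 1 0 1 2 3 2 1 2 1 0 1 0]
  -> pairs=8 depth=3 groups=5 -> no

Answer: no no yes no no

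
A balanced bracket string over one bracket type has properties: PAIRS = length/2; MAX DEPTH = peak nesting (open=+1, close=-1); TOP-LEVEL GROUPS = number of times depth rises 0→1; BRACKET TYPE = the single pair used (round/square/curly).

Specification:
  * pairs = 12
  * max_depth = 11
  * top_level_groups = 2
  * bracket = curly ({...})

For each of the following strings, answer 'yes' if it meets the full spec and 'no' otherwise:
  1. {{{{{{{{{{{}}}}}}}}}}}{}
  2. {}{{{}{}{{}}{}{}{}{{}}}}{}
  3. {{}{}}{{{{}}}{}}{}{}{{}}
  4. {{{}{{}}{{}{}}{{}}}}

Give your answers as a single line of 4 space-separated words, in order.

Answer: yes no no no

Derivation:
String 1 '{{{{{{{{{{{}}}}}}}}}}}{}': depth seq [1 2 3 4 5 6 7 8 9 10 11 10 9 8 7 6 5 4 3 2 1 0 1 0]
  -> pairs=12 depth=11 groups=2 -> yes
String 2 '{}{{{}{}{{}}{}{}{}{{}}}}{}': depth seq [1 0 1 2 3 2 3 2 3 4 3 2 3 2 3 2 3 2 3 4 3 2 1 0 1 0]
  -> pairs=13 depth=4 groups=3 -> no
String 3 '{{}{}}{{{{}}}{}}{}{}{{}}': depth seq [1 2 1 2 1 0 1 2 3 4 3 2 1 2 1 0 1 0 1 0 1 2 1 0]
  -> pairs=12 depth=4 groups=5 -> no
String 4 '{{{}{{}}{{}{}}{{}}}}': depth seq [1 2 3 2 3 4 3 2 3 4 3 4 3 2 3 4 3 2 1 0]
  -> pairs=10 depth=4 groups=1 -> no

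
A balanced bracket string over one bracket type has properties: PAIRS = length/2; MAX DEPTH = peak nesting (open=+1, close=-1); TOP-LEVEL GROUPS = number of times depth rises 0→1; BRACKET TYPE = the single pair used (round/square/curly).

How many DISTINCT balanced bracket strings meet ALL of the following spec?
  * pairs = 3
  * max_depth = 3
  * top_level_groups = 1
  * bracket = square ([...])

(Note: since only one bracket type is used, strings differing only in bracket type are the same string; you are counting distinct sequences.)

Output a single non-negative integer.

Answer: 1

Derivation:
Spec: pairs=3 depth=3 groups=1
Count(depth <= 3) = 2
Count(depth <= 2) = 1
Count(depth == 3) = 2 - 1 = 1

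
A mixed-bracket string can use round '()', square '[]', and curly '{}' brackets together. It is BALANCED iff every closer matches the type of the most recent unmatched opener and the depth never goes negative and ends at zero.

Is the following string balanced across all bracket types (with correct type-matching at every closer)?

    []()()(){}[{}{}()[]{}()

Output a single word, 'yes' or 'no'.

pos 0: push '['; stack = [
pos 1: ']' matches '['; pop; stack = (empty)
pos 2: push '('; stack = (
pos 3: ')' matches '('; pop; stack = (empty)
pos 4: push '('; stack = (
pos 5: ')' matches '('; pop; stack = (empty)
pos 6: push '('; stack = (
pos 7: ')' matches '('; pop; stack = (empty)
pos 8: push '{'; stack = {
pos 9: '}' matches '{'; pop; stack = (empty)
pos 10: push '['; stack = [
pos 11: push '{'; stack = [{
pos 12: '}' matches '{'; pop; stack = [
pos 13: push '{'; stack = [{
pos 14: '}' matches '{'; pop; stack = [
pos 15: push '('; stack = [(
pos 16: ')' matches '('; pop; stack = [
pos 17: push '['; stack = [[
pos 18: ']' matches '['; pop; stack = [
pos 19: push '{'; stack = [{
pos 20: '}' matches '{'; pop; stack = [
pos 21: push '('; stack = [(
pos 22: ')' matches '('; pop; stack = [
end: stack still non-empty ([) → INVALID
Verdict: unclosed openers at end: [ → no

Answer: no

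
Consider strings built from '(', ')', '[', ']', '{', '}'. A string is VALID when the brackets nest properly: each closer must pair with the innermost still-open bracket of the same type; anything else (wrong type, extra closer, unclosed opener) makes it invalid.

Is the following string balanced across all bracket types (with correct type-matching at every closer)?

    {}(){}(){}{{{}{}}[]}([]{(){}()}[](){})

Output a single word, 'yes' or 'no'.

Answer: yes

Derivation:
pos 0: push '{'; stack = {
pos 1: '}' matches '{'; pop; stack = (empty)
pos 2: push '('; stack = (
pos 3: ')' matches '('; pop; stack = (empty)
pos 4: push '{'; stack = {
pos 5: '}' matches '{'; pop; stack = (empty)
pos 6: push '('; stack = (
pos 7: ')' matches '('; pop; stack = (empty)
pos 8: push '{'; stack = {
pos 9: '}' matches '{'; pop; stack = (empty)
pos 10: push '{'; stack = {
pos 11: push '{'; stack = {{
pos 12: push '{'; stack = {{{
pos 13: '}' matches '{'; pop; stack = {{
pos 14: push '{'; stack = {{{
pos 15: '}' matches '{'; pop; stack = {{
pos 16: '}' matches '{'; pop; stack = {
pos 17: push '['; stack = {[
pos 18: ']' matches '['; pop; stack = {
pos 19: '}' matches '{'; pop; stack = (empty)
pos 20: push '('; stack = (
pos 21: push '['; stack = ([
pos 22: ']' matches '['; pop; stack = (
pos 23: push '{'; stack = ({
pos 24: push '('; stack = ({(
pos 25: ')' matches '('; pop; stack = ({
pos 26: push '{'; stack = ({{
pos 27: '}' matches '{'; pop; stack = ({
pos 28: push '('; stack = ({(
pos 29: ')' matches '('; pop; stack = ({
pos 30: '}' matches '{'; pop; stack = (
pos 31: push '['; stack = ([
pos 32: ']' matches '['; pop; stack = (
pos 33: push '('; stack = ((
pos 34: ')' matches '('; pop; stack = (
pos 35: push '{'; stack = ({
pos 36: '}' matches '{'; pop; stack = (
pos 37: ')' matches '('; pop; stack = (empty)
end: stack empty → VALID
Verdict: properly nested → yes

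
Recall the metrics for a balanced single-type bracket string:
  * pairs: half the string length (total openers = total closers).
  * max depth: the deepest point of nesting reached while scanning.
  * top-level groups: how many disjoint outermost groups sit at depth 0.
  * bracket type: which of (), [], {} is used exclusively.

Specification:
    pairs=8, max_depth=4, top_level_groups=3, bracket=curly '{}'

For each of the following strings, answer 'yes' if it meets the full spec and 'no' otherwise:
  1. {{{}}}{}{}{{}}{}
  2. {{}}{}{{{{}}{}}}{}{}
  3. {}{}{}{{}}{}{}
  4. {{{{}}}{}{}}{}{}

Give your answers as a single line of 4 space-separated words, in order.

Answer: no no no yes

Derivation:
String 1 '{{{}}}{}{}{{}}{}': depth seq [1 2 3 2 1 0 1 0 1 0 1 2 1 0 1 0]
  -> pairs=8 depth=3 groups=5 -> no
String 2 '{{}}{}{{{{}}{}}}{}{}': depth seq [1 2 1 0 1 0 1 2 3 4 3 2 3 2 1 0 1 0 1 0]
  -> pairs=10 depth=4 groups=5 -> no
String 3 '{}{}{}{{}}{}{}': depth seq [1 0 1 0 1 0 1 2 1 0 1 0 1 0]
  -> pairs=7 depth=2 groups=6 -> no
String 4 '{{{{}}}{}{}}{}{}': depth seq [1 2 3 4 3 2 1 2 1 2 1 0 1 0 1 0]
  -> pairs=8 depth=4 groups=3 -> yes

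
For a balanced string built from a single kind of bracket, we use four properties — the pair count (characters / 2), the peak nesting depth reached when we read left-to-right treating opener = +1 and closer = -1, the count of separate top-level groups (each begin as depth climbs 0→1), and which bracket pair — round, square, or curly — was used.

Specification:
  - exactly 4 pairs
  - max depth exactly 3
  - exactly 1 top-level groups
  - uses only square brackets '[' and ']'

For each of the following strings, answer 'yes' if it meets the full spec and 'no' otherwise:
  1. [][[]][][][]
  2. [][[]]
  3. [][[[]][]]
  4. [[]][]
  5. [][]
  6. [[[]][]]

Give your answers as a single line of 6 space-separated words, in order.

String 1 '[][[]][][][]': depth seq [1 0 1 2 1 0 1 0 1 0 1 0]
  -> pairs=6 depth=2 groups=5 -> no
String 2 '[][[]]': depth seq [1 0 1 2 1 0]
  -> pairs=3 depth=2 groups=2 -> no
String 3 '[][[[]][]]': depth seq [1 0 1 2 3 2 1 2 1 0]
  -> pairs=5 depth=3 groups=2 -> no
String 4 '[[]][]': depth seq [1 2 1 0 1 0]
  -> pairs=3 depth=2 groups=2 -> no
String 5 '[][]': depth seq [1 0 1 0]
  -> pairs=2 depth=1 groups=2 -> no
String 6 '[[[]][]]': depth seq [1 2 3 2 1 2 1 0]
  -> pairs=4 depth=3 groups=1 -> yes

Answer: no no no no no yes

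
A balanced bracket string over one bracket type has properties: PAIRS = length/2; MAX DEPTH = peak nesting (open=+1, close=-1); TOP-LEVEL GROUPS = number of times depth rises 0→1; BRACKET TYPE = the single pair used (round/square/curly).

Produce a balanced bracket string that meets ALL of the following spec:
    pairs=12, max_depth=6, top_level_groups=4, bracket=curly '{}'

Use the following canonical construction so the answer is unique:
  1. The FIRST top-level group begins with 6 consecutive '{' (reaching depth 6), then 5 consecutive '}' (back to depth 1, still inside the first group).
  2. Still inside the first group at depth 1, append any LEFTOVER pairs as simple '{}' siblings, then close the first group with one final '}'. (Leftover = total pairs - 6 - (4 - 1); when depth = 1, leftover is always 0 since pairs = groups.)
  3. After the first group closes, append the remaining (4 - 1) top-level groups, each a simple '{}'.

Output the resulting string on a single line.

Answer: {{{{{{}}}}}{}{}{}}{}{}{}

Derivation:
Spec: pairs=12 depth=6 groups=4
Leftover pairs = 12 - 6 - (4-1) = 3
First group: deep chain of depth 6 + 3 sibling pairs
Remaining 3 groups: simple '{}' each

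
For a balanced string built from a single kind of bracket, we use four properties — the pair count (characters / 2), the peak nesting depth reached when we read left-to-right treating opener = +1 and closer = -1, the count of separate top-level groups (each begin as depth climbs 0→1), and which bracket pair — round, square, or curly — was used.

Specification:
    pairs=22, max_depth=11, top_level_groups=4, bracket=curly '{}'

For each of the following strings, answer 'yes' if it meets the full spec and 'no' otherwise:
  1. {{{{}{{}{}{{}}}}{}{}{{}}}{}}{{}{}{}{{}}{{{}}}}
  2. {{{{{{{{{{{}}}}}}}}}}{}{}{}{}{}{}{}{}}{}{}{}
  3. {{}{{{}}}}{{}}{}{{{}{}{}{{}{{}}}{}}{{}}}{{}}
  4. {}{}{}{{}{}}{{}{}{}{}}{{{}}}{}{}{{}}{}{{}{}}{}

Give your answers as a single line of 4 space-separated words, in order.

String 1 '{{{{}{{}{}{{}}}}{}{}{{}}}{}}{{}{}{}{{}}{{{}}}}': depth seq [1 2 3 4 3 4 5 4 5 4 5 6 5 4 3 2 3 2 3 2 3 4 3 2 1 2 1 0 1 2 1 2 1 2 1 2 3 2 1 2 3 4 3 2 1 0]
  -> pairs=23 depth=6 groups=2 -> no
String 2 '{{{{{{{{{{{}}}}}}}}}}{}{}{}{}{}{}{}{}}{}{}{}': depth seq [1 2 3 4 5 6 7 8 9 10 11 10 9 8 7 6 5 4 3 2 1 2 1 2 1 2 1 2 1 2 1 2 1 2 1 2 1 0 1 0 1 0 1 0]
  -> pairs=22 depth=11 groups=4 -> yes
String 3 '{{}{{{}}}}{{}}{}{{{}{}{}{{}{{}}}{}}{{}}}{{}}': depth seq [1 2 1 2 3 4 3 2 1 0 1 2 1 0 1 0 1 2 3 2 3 2 3 2 3 4 3 4 5 4 3 2 3 2 1 2 3 2 1 0 1 2 1 0]
  -> pairs=22 depth=5 groups=5 -> no
String 4 '{}{}{}{{}{}}{{}{}{}{}}{{{}}}{}{}{{}}{}{{}{}}{}': depth seq [1 0 1 0 1 0 1 2 1 2 1 0 1 2 1 2 1 2 1 2 1 0 1 2 3 2 1 0 1 0 1 0 1 2 1 0 1 0 1 2 1 2 1 0 1 0]
  -> pairs=23 depth=3 groups=12 -> no

Answer: no yes no no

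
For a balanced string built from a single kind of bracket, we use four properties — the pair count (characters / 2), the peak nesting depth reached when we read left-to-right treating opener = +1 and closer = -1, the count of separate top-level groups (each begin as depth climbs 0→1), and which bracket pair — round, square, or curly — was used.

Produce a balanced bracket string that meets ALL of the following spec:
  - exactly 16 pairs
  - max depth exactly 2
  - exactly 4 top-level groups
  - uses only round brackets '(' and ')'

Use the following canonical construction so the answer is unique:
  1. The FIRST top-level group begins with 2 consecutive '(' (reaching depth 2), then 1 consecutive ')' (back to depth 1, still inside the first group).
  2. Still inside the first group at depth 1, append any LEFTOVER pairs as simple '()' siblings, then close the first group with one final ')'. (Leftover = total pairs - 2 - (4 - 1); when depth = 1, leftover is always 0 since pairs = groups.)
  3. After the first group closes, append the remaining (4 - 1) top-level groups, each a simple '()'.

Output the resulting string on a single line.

Spec: pairs=16 depth=2 groups=4
Leftover pairs = 16 - 2 - (4-1) = 11
First group: deep chain of depth 2 + 11 sibling pairs
Remaining 3 groups: simple '()' each

Answer: (()()()()()()()()()()()())()()()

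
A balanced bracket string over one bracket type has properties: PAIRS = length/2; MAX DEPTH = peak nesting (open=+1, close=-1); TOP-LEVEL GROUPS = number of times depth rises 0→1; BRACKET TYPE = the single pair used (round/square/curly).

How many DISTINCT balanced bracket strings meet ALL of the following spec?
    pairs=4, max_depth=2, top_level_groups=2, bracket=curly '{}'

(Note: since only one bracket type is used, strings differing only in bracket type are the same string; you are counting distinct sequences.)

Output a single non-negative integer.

Answer: 3

Derivation:
Spec: pairs=4 depth=2 groups=2
Count(depth <= 2) = 3
Count(depth <= 1) = 0
Count(depth == 2) = 3 - 0 = 3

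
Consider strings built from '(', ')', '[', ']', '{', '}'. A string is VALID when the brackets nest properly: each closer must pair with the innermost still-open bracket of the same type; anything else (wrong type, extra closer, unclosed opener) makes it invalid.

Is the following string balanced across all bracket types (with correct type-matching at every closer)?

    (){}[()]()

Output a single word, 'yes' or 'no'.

pos 0: push '('; stack = (
pos 1: ')' matches '('; pop; stack = (empty)
pos 2: push '{'; stack = {
pos 3: '}' matches '{'; pop; stack = (empty)
pos 4: push '['; stack = [
pos 5: push '('; stack = [(
pos 6: ')' matches '('; pop; stack = [
pos 7: ']' matches '['; pop; stack = (empty)
pos 8: push '('; stack = (
pos 9: ')' matches '('; pop; stack = (empty)
end: stack empty → VALID
Verdict: properly nested → yes

Answer: yes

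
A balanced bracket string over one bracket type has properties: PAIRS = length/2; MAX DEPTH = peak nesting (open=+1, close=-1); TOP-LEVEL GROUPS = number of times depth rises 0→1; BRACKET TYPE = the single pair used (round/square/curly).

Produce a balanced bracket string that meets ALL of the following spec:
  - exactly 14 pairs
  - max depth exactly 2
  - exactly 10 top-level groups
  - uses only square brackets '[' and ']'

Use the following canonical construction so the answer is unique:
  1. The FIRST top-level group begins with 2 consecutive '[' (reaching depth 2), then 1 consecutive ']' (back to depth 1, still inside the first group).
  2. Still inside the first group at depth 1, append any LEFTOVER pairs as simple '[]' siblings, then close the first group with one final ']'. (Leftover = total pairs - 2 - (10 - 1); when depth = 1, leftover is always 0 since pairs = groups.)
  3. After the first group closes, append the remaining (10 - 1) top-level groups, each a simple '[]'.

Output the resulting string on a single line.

Answer: [[][][][]][][][][][][][][][]

Derivation:
Spec: pairs=14 depth=2 groups=10
Leftover pairs = 14 - 2 - (10-1) = 3
First group: deep chain of depth 2 + 3 sibling pairs
Remaining 9 groups: simple '[]' each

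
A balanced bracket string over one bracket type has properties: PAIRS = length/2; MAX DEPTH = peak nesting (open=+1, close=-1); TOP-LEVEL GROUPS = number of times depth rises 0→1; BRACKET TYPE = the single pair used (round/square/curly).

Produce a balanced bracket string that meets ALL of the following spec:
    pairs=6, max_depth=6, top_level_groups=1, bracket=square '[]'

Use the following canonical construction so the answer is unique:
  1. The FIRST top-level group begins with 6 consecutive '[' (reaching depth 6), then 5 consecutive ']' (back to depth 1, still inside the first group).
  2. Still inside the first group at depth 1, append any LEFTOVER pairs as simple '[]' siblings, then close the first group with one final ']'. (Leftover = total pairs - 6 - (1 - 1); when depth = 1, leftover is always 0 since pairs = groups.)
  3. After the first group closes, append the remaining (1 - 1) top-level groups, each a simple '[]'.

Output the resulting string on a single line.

Answer: [[[[[[]]]]]]

Derivation:
Spec: pairs=6 depth=6 groups=1
Leftover pairs = 6 - 6 - (1-1) = 0
First group: deep chain of depth 6 + 0 sibling pairs
Remaining 0 groups: simple '[]' each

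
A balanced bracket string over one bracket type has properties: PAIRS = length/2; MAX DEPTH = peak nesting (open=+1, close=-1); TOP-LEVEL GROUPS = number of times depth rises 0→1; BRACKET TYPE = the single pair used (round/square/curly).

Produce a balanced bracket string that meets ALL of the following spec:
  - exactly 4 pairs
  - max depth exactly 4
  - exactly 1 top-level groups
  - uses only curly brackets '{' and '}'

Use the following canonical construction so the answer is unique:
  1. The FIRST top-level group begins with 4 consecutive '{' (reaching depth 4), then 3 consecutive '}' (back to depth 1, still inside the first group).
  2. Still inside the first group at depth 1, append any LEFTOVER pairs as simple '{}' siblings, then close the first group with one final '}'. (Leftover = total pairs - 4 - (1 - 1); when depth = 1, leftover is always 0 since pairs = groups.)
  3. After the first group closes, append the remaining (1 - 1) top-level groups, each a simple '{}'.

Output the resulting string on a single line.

Spec: pairs=4 depth=4 groups=1
Leftover pairs = 4 - 4 - (1-1) = 0
First group: deep chain of depth 4 + 0 sibling pairs
Remaining 0 groups: simple '{}' each

Answer: {{{{}}}}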